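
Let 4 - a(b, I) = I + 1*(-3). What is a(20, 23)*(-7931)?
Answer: 126896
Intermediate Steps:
a(b, I) = 7 - I (a(b, I) = 4 - (I + 1*(-3)) = 4 - (I - 3) = 4 - (-3 + I) = 4 + (3 - I) = 7 - I)
a(20, 23)*(-7931) = (7 - 1*23)*(-7931) = (7 - 23)*(-7931) = -16*(-7931) = 126896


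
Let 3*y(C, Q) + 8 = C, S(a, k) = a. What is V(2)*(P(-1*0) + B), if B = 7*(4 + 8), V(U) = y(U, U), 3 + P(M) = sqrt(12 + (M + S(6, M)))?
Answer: -162 - 6*sqrt(2) ≈ -170.49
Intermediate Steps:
y(C, Q) = -8/3 + C/3
P(M) = -3 + sqrt(18 + M) (P(M) = -3 + sqrt(12 + (M + 6)) = -3 + sqrt(12 + (6 + M)) = -3 + sqrt(18 + M))
V(U) = -8/3 + U/3
B = 84 (B = 7*12 = 84)
V(2)*(P(-1*0) + B) = (-8/3 + (1/3)*2)*((-3 + sqrt(18 - 1*0)) + 84) = (-8/3 + 2/3)*((-3 + sqrt(18 + 0)) + 84) = -2*((-3 + sqrt(18)) + 84) = -2*((-3 + 3*sqrt(2)) + 84) = -2*(81 + 3*sqrt(2)) = -162 - 6*sqrt(2)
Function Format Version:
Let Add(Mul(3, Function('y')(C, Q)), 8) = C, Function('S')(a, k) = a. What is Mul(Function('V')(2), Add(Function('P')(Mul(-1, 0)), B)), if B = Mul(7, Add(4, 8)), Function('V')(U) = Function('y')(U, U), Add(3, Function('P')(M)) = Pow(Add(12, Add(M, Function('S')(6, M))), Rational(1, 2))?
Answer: Add(-162, Mul(-6, Pow(2, Rational(1, 2)))) ≈ -170.49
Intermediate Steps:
Function('y')(C, Q) = Add(Rational(-8, 3), Mul(Rational(1, 3), C))
Function('P')(M) = Add(-3, Pow(Add(18, M), Rational(1, 2))) (Function('P')(M) = Add(-3, Pow(Add(12, Add(M, 6)), Rational(1, 2))) = Add(-3, Pow(Add(12, Add(6, M)), Rational(1, 2))) = Add(-3, Pow(Add(18, M), Rational(1, 2))))
Function('V')(U) = Add(Rational(-8, 3), Mul(Rational(1, 3), U))
B = 84 (B = Mul(7, 12) = 84)
Mul(Function('V')(2), Add(Function('P')(Mul(-1, 0)), B)) = Mul(Add(Rational(-8, 3), Mul(Rational(1, 3), 2)), Add(Add(-3, Pow(Add(18, Mul(-1, 0)), Rational(1, 2))), 84)) = Mul(Add(Rational(-8, 3), Rational(2, 3)), Add(Add(-3, Pow(Add(18, 0), Rational(1, 2))), 84)) = Mul(-2, Add(Add(-3, Pow(18, Rational(1, 2))), 84)) = Mul(-2, Add(Add(-3, Mul(3, Pow(2, Rational(1, 2)))), 84)) = Mul(-2, Add(81, Mul(3, Pow(2, Rational(1, 2))))) = Add(-162, Mul(-6, Pow(2, Rational(1, 2))))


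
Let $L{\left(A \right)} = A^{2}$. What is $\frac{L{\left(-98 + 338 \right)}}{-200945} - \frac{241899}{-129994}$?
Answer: $\frac{8224148031}{5224328866} \approx 1.5742$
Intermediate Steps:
$\frac{L{\left(-98 + 338 \right)}}{-200945} - \frac{241899}{-129994} = \frac{\left(-98 + 338\right)^{2}}{-200945} - \frac{241899}{-129994} = 240^{2} \left(- \frac{1}{200945}\right) - - \frac{241899}{129994} = 57600 \left(- \frac{1}{200945}\right) + \frac{241899}{129994} = - \frac{11520}{40189} + \frac{241899}{129994} = \frac{8224148031}{5224328866}$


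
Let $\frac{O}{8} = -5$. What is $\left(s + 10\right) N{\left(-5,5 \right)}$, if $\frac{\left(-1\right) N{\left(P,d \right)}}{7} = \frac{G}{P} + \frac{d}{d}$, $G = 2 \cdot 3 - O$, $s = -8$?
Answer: $\frac{574}{5} \approx 114.8$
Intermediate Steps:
$O = -40$ ($O = 8 \left(-5\right) = -40$)
$G = 46$ ($G = 2 \cdot 3 - -40 = 6 + 40 = 46$)
$N{\left(P,d \right)} = -7 - \frac{322}{P}$ ($N{\left(P,d \right)} = - 7 \left(\frac{46}{P} + \frac{d}{d}\right) = - 7 \left(\frac{46}{P} + 1\right) = - 7 \left(1 + \frac{46}{P}\right) = -7 - \frac{322}{P}$)
$\left(s + 10\right) N{\left(-5,5 \right)} = \left(-8 + 10\right) \left(-7 - \frac{322}{-5}\right) = 2 \left(-7 - - \frac{322}{5}\right) = 2 \left(-7 + \frac{322}{5}\right) = 2 \cdot \frac{287}{5} = \frac{574}{5}$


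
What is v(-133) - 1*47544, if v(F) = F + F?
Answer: -47810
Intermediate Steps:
v(F) = 2*F
v(-133) - 1*47544 = 2*(-133) - 1*47544 = -266 - 47544 = -47810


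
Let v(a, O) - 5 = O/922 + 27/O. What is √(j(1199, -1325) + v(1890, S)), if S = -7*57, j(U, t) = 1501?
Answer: 3*√2515377964974/122626 ≈ 38.801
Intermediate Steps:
S = -399
v(a, O) = 5 + 27/O + O/922 (v(a, O) = 5 + (O/922 + 27/O) = 5 + (27/O + O/922) = 5 + 27/O + O/922)
√(j(1199, -1325) + v(1890, S)) = √(1501 + (5 + 27/(-399) + (1/922)*(-399))) = √(1501 + (5 + 27*(-1/399) - 399/922)) = √(1501 + (5 - 9/133 - 399/922)) = √(1501 + 551765/122626) = √(184613391/122626) = 3*√2515377964974/122626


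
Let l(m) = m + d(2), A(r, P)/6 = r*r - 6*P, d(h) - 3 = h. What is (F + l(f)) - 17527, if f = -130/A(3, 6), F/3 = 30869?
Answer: 6081950/81 ≈ 75086.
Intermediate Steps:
d(h) = 3 + h
A(r, P) = -36*P + 6*r² (A(r, P) = 6*(r*r - 6*P) = 6*(r² - 6*P) = -36*P + 6*r²)
F = 92607 (F = 3*30869 = 92607)
f = 65/81 (f = -130/(-36*6 + 6*3²) = -130/(-216 + 6*9) = -130/(-216 + 54) = -130/(-162) = -130*(-1/162) = 65/81 ≈ 0.80247)
l(m) = 5 + m (l(m) = m + (3 + 2) = m + 5 = 5 + m)
(F + l(f)) - 17527 = (92607 + (5 + 65/81)) - 17527 = (92607 + 470/81) - 17527 = 7501637/81 - 17527 = 6081950/81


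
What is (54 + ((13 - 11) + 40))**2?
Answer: 9216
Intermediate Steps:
(54 + ((13 - 11) + 40))**2 = (54 + (2 + 40))**2 = (54 + 42)**2 = 96**2 = 9216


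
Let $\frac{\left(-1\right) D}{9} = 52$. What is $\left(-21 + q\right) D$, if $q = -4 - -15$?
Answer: $4680$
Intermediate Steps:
$D = -468$ ($D = \left(-9\right) 52 = -468$)
$q = 11$ ($q = -4 + 15 = 11$)
$\left(-21 + q\right) D = \left(-21 + 11\right) \left(-468\right) = \left(-10\right) \left(-468\right) = 4680$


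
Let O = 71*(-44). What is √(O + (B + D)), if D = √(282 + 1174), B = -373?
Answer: √(-3497 + 4*√91) ≈ 58.812*I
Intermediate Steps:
D = 4*√91 (D = √1456 = 4*√91 ≈ 38.158)
O = -3124
√(O + (B + D)) = √(-3124 + (-373 + 4*√91)) = √(-3497 + 4*√91)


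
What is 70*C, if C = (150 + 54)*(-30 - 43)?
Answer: -1042440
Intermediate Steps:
C = -14892 (C = 204*(-73) = -14892)
70*C = 70*(-14892) = -1042440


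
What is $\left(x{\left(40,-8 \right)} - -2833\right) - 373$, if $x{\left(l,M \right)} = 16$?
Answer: $2476$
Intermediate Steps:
$\left(x{\left(40,-8 \right)} - -2833\right) - 373 = \left(16 - -2833\right) - 373 = \left(16 + 2833\right) - 373 = 2849 - 373 = 2476$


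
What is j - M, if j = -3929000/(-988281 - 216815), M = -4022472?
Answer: 605933605789/150637 ≈ 4.0225e+6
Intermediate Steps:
j = 491125/150637 (j = -3929000/(-1205096) = -3929000*(-1/1205096) = 491125/150637 ≈ 3.2603)
j - M = 491125/150637 - 1*(-4022472) = 491125/150637 + 4022472 = 605933605789/150637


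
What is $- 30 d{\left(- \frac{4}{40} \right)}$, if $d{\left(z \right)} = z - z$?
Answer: $0$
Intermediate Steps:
$d{\left(z \right)} = 0$
$- 30 d{\left(- \frac{4}{40} \right)} = \left(-30\right) 0 = 0$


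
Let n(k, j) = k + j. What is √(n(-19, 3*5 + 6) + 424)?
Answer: √426 ≈ 20.640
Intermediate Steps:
n(k, j) = j + k
√(n(-19, 3*5 + 6) + 424) = √(((3*5 + 6) - 19) + 424) = √(((15 + 6) - 19) + 424) = √((21 - 19) + 424) = √(2 + 424) = √426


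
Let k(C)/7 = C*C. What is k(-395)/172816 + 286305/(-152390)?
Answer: 1670835191/376220432 ≈ 4.4411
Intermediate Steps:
k(C) = 7*C² (k(C) = 7*(C*C) = 7*C²)
k(-395)/172816 + 286305/(-152390) = (7*(-395)²)/172816 + 286305/(-152390) = (7*156025)*(1/172816) + 286305*(-1/152390) = 1092175*(1/172816) - 57261/30478 = 156025/24688 - 57261/30478 = 1670835191/376220432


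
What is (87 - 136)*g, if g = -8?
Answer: 392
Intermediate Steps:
(87 - 136)*g = (87 - 136)*(-8) = -49*(-8) = 392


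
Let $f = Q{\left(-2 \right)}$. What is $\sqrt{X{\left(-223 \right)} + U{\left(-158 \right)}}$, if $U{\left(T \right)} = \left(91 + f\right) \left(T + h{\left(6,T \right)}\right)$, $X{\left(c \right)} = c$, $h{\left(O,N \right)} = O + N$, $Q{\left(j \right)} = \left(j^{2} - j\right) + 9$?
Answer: $i \sqrt{33083} \approx 181.89 i$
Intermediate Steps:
$Q{\left(j \right)} = 9 + j^{2} - j$
$h{\left(O,N \right)} = N + O$
$f = 15$ ($f = 9 + \left(-2\right)^{2} - -2 = 9 + 4 + 2 = 15$)
$U{\left(T \right)} = 636 + 212 T$ ($U{\left(T \right)} = \left(91 + 15\right) \left(T + \left(T + 6\right)\right) = 106 \left(T + \left(6 + T\right)\right) = 106 \left(6 + 2 T\right) = 636 + 212 T$)
$\sqrt{X{\left(-223 \right)} + U{\left(-158 \right)}} = \sqrt{-223 + \left(636 + 212 \left(-158\right)\right)} = \sqrt{-223 + \left(636 - 33496\right)} = \sqrt{-223 - 32860} = \sqrt{-33083} = i \sqrt{33083}$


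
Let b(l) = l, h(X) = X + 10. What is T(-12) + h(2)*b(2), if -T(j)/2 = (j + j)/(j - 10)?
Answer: 240/11 ≈ 21.818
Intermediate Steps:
h(X) = 10 + X
T(j) = -4*j/(-10 + j) (T(j) = -2*(j + j)/(j - 10) = -2*2*j/(-10 + j) = -4*j/(-10 + j))
T(-12) + h(2)*b(2) = -4*(-12)/(-10 - 12) + (10 + 2)*2 = -4*(-12)/(-22) + 12*2 = -4*(-12)*(-1/22) + 24 = -24/11 + 24 = 240/11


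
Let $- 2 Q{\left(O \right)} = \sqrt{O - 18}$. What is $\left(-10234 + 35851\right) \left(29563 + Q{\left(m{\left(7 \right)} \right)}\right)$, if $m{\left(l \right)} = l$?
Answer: $757315371 - \frac{25617 i \sqrt{11}}{2} \approx 7.5732 \cdot 10^{8} - 42481.0 i$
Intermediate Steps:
$Q{\left(O \right)} = - \frac{\sqrt{-18 + O}}{2}$ ($Q{\left(O \right)} = - \frac{\sqrt{O - 18}}{2} = - \frac{\sqrt{-18 + O}}{2}$)
$\left(-10234 + 35851\right) \left(29563 + Q{\left(m{\left(7 \right)} \right)}\right) = \left(-10234 + 35851\right) \left(29563 - \frac{\sqrt{-18 + 7}}{2}\right) = 25617 \left(29563 - \frac{\sqrt{-11}}{2}\right) = 25617 \left(29563 - \frac{i \sqrt{11}}{2}\right) = 757315371 - \frac{25617 i \sqrt{11}}{2}$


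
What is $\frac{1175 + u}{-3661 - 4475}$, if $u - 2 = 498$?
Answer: $- \frac{1675}{8136} \approx -0.20588$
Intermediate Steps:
$u = 500$ ($u = 2 + 498 = 500$)
$\frac{1175 + u}{-3661 - 4475} = \frac{1175 + 500}{-3661 - 4475} = \frac{1675}{-8136} = 1675 \left(- \frac{1}{8136}\right) = - \frac{1675}{8136}$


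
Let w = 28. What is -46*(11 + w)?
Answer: -1794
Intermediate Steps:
-46*(11 + w) = -46*(11 + 28) = -46*39 = -1794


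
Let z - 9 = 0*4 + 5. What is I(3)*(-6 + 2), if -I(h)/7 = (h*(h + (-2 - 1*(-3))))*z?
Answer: 4704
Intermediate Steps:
z = 14 (z = 9 + (0*4 + 5) = 9 + (0 + 5) = 9 + 5 = 14)
I(h) = -98*h*(1 + h) (I(h) = -7*h*(h + (-2 - 1*(-3)))*14 = -7*h*(h + (-2 + 3))*14 = -7*h*(h + 1)*14 = -7*h*(1 + h)*14 = -98*h*(1 + h))
I(3)*(-6 + 2) = (-98*3*(1 + 3))*(-6 + 2) = -98*3*4*(-4) = -1176*(-4) = 4704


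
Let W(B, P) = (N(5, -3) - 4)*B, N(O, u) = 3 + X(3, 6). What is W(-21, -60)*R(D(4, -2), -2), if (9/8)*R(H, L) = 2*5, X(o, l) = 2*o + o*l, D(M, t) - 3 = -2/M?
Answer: -12880/3 ≈ -4293.3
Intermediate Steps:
D(M, t) = 3 - 2/M
X(o, l) = 2*o + l*o
N(O, u) = 27 (N(O, u) = 3 + 3*(2 + 6) = 3 + 3*8 = 3 + 24 = 27)
R(H, L) = 80/9 (R(H, L) = 8*(2*5)/9 = (8/9)*10 = 80/9)
W(B, P) = 23*B (W(B, P) = (27 - 4)*B = 23*B)
W(-21, -60)*R(D(4, -2), -2) = (23*(-21))*(80/9) = -483*80/9 = -12880/3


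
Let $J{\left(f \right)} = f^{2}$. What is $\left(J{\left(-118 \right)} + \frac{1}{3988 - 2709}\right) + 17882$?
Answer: $\frac{40679875}{1279} \approx 31806.0$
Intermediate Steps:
$\left(J{\left(-118 \right)} + \frac{1}{3988 - 2709}\right) + 17882 = \left(\left(-118\right)^{2} + \frac{1}{3988 - 2709}\right) + 17882 = \left(13924 + \frac{1}{1279}\right) + 17882 = \frac{17808797}{1279} + 17882 = \frac{40679875}{1279}$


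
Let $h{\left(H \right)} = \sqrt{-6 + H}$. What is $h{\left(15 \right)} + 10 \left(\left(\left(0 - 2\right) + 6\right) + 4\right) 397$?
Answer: $31763$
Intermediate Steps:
$h{\left(15 \right)} + 10 \left(\left(\left(0 - 2\right) + 6\right) + 4\right) 397 = \sqrt{-6 + 15} + 10 \left(\left(\left(0 - 2\right) + 6\right) + 4\right) 397 = \sqrt{9} + 10 \left(\left(-2 + 6\right) + 4\right) 397 = 3 + 10 \left(4 + 4\right) 397 = 3 + 10 \cdot 8 \cdot 397 = 3 + 80 \cdot 397 = 3 + 31760 = 31763$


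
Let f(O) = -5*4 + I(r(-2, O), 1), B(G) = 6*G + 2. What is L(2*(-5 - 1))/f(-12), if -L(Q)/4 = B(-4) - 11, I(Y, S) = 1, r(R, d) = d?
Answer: -132/19 ≈ -6.9474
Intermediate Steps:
B(G) = 2 + 6*G
L(Q) = 132 (L(Q) = -4*((2 + 6*(-4)) - 11) = -4*((2 - 24) - 11) = -4*(-22 - 11) = -4*(-33) = 132)
f(O) = -19 (f(O) = -5*4 + 1 = -20 + 1 = -19)
L(2*(-5 - 1))/f(-12) = 132/(-19) = 132*(-1/19) = -132/19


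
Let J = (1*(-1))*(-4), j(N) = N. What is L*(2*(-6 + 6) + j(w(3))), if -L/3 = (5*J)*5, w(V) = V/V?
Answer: -300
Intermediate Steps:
w(V) = 1
J = 4 (J = -1*(-4) = 4)
L = -300 (L = -3*5*4*5 = -60*5 = -3*100 = -300)
L*(2*(-6 + 6) + j(w(3))) = -300*(2*(-6 + 6) + 1) = -300*(2*0 + 1) = -300*(0 + 1) = -300*1 = -300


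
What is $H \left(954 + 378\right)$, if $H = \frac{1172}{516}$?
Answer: $\frac{130092}{43} \approx 3025.4$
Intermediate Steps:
$H = \frac{293}{129}$ ($H = 1172 \cdot \frac{1}{516} = \frac{293}{129} \approx 2.2713$)
$H \left(954 + 378\right) = \frac{293 \left(954 + 378\right)}{129} = \frac{293}{129} \cdot 1332 = \frac{130092}{43}$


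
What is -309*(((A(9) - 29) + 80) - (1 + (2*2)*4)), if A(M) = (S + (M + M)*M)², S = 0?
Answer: -8119902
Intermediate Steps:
A(M) = 4*M⁴ (A(M) = (0 + (M + M)*M)² = (0 + (2*M)*M)² = (0 + 2*M²)² = (2*M²)² = 4*M⁴)
-309*(((A(9) - 29) + 80) - (1 + (2*2)*4)) = -309*(((4*9⁴ - 29) + 80) - (1 + (2*2)*4)) = -309*(((4*6561 - 29) + 80) - (1 + 4*4)) = -309*(((26244 - 29) + 80) - (1 + 16)) = -309*((26215 + 80) - 1*17) = -309*(26295 - 17) = -309*26278 = -8119902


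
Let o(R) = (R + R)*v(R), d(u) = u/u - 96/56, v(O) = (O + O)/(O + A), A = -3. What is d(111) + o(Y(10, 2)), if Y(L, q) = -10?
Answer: -2865/91 ≈ -31.484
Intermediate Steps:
v(O) = 2*O/(-3 + O) (v(O) = (O + O)/(O - 3) = (2*O)/(-3 + O) = 2*O/(-3 + O))
d(u) = -5/7 (d(u) = 1 - 96*1/56 = 1 - 12/7 = -5/7)
o(R) = 4*R²/(-3 + R) (o(R) = (R + R)*(2*R/(-3 + R)) = (2*R)*(2*R/(-3 + R)) = 4*R²/(-3 + R))
d(111) + o(Y(10, 2)) = -5/7 + 4*(-10)²/(-3 - 10) = -5/7 + 4*100/(-13) = -5/7 + 4*100*(-1/13) = -5/7 - 400/13 = -2865/91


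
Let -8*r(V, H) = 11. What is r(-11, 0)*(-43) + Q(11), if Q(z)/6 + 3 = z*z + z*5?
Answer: 8777/8 ≈ 1097.1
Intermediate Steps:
r(V, H) = -11/8 (r(V, H) = -1/8*11 = -11/8)
Q(z) = -18 + 6*z**2 + 30*z (Q(z) = -18 + 6*(z*z + z*5) = -18 + 6*(z**2 + 5*z) = -18 + (6*z**2 + 30*z) = -18 + 6*z**2 + 30*z)
r(-11, 0)*(-43) + Q(11) = -11/8*(-43) + (-18 + 6*11**2 + 30*11) = 473/8 + (-18 + 6*121 + 330) = 473/8 + (-18 + 726 + 330) = 473/8 + 1038 = 8777/8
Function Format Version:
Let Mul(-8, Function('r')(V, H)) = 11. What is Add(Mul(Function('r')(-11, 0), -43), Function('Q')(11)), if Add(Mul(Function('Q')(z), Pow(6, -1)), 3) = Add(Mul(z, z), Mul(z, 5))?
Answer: Rational(8777, 8) ≈ 1097.1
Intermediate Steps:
Function('r')(V, H) = Rational(-11, 8) (Function('r')(V, H) = Mul(Rational(-1, 8), 11) = Rational(-11, 8))
Function('Q')(z) = Add(-18, Mul(6, Pow(z, 2)), Mul(30, z)) (Function('Q')(z) = Add(-18, Mul(6, Add(Mul(z, z), Mul(z, 5)))) = Add(-18, Mul(6, Add(Pow(z, 2), Mul(5, z)))) = Add(-18, Add(Mul(6, Pow(z, 2)), Mul(30, z))) = Add(-18, Mul(6, Pow(z, 2)), Mul(30, z)))
Add(Mul(Function('r')(-11, 0), -43), Function('Q')(11)) = Add(Mul(Rational(-11, 8), -43), Add(-18, Mul(6, Pow(11, 2)), Mul(30, 11))) = Add(Rational(473, 8), Add(-18, Mul(6, 121), 330)) = Add(Rational(473, 8), Add(-18, 726, 330)) = Add(Rational(473, 8), 1038) = Rational(8777, 8)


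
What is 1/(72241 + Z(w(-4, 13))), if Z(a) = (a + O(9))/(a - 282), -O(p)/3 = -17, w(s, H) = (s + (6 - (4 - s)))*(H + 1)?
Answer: 122/8813413 ≈ 1.3843e-5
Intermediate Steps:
w(s, H) = (1 + H)*(2 + 2*s) (w(s, H) = (s + (6 + (-4 + s)))*(1 + H) = (s + (2 + s))*(1 + H) = (2 + 2*s)*(1 + H) = (1 + H)*(2 + 2*s))
O(p) = 51 (O(p) = -3*(-17) = 51)
Z(a) = (51 + a)/(-282 + a) (Z(a) = (a + 51)/(a - 282) = (51 + a)/(-282 + a))
1/(72241 + Z(w(-4, 13))) = 1/(72241 + (51 + (2 + 2*13 + 2*(-4) + 2*13*(-4)))/(-282 + (2 + 2*13 + 2*(-4) + 2*13*(-4)))) = 1/(72241 + (51 + (2 + 26 - 8 - 104))/(-282 + (2 + 26 - 8 - 104))) = 1/(72241 + (51 - 84)/(-282 - 84)) = 1/(72241 - 33/(-366)) = 1/(72241 - 1/366*(-33)) = 1/(72241 + 11/122) = 1/(8813413/122) = 122/8813413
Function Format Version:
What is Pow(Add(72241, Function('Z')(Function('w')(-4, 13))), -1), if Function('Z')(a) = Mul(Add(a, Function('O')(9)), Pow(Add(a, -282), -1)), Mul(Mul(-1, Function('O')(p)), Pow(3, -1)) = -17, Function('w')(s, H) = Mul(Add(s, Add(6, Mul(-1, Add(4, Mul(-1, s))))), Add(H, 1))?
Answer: Rational(122, 8813413) ≈ 1.3843e-5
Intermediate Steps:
Function('w')(s, H) = Mul(Add(1, H), Add(2, Mul(2, s))) (Function('w')(s, H) = Mul(Add(s, Add(6, Add(-4, s))), Add(1, H)) = Mul(Add(s, Add(2, s)), Add(1, H)) = Mul(Add(2, Mul(2, s)), Add(1, H)) = Mul(Add(1, H), Add(2, Mul(2, s))))
Function('O')(p) = 51 (Function('O')(p) = Mul(-3, -17) = 51)
Function('Z')(a) = Mul(Pow(Add(-282, a), -1), Add(51, a)) (Function('Z')(a) = Mul(Add(a, 51), Pow(Add(a, -282), -1)) = Mul(Add(51, a), Pow(Add(-282, a), -1)) = Mul(Pow(Add(-282, a), -1), Add(51, a)))
Pow(Add(72241, Function('Z')(Function('w')(-4, 13))), -1) = Pow(Add(72241, Mul(Pow(Add(-282, Add(2, Mul(2, 13), Mul(2, -4), Mul(2, 13, -4))), -1), Add(51, Add(2, Mul(2, 13), Mul(2, -4), Mul(2, 13, -4))))), -1) = Pow(Add(72241, Mul(Pow(Add(-282, Add(2, 26, -8, -104)), -1), Add(51, Add(2, 26, -8, -104)))), -1) = Pow(Add(72241, Mul(Pow(Add(-282, -84), -1), Add(51, -84))), -1) = Pow(Add(72241, Mul(Pow(-366, -1), -33)), -1) = Pow(Add(72241, Mul(Rational(-1, 366), -33)), -1) = Pow(Add(72241, Rational(11, 122)), -1) = Pow(Rational(8813413, 122), -1) = Rational(122, 8813413)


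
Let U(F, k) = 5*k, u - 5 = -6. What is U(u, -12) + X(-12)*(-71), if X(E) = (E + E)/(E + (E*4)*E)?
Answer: -2678/47 ≈ -56.979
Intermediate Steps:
u = -1 (u = 5 - 6 = -1)
X(E) = 2*E/(E + 4*E**2) (X(E) = (2*E)/(E + (4*E)*E) = (2*E)/(E + 4*E**2) = 2*E/(E + 4*E**2))
U(u, -12) + X(-12)*(-71) = 5*(-12) + (2/(1 + 4*(-12)))*(-71) = -60 + (2/(1 - 48))*(-71) = -60 + (2/(-47))*(-71) = -60 + (2*(-1/47))*(-71) = -60 - 2/47*(-71) = -60 + 142/47 = -2678/47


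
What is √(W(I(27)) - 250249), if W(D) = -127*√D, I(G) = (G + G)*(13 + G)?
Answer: √(-250249 - 1524*√15) ≈ 506.11*I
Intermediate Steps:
I(G) = 2*G*(13 + G) (I(G) = (2*G)*(13 + G) = 2*G*(13 + G))
√(W(I(27)) - 250249) = √(-127*3*√6*√(13 + 27) - 250249) = √(-127*12*√15 - 250249) = √(-1524*√15 - 250249) = √(-250249 - 1524*√15)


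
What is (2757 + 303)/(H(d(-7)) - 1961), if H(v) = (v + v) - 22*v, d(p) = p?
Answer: -1020/607 ≈ -1.6804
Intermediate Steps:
H(v) = -20*v (H(v) = 2*v - 22*v = -20*v)
(2757 + 303)/(H(d(-7)) - 1961) = (2757 + 303)/(-20*(-7) - 1961) = 3060/(140 - 1961) = 3060/(-1821) = 3060*(-1/1821) = -1020/607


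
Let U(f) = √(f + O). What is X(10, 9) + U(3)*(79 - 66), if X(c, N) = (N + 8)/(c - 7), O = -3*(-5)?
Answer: 17/3 + 39*√2 ≈ 60.821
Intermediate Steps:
O = 15
U(f) = √(15 + f) (U(f) = √(f + 15) = √(15 + f))
X(c, N) = (8 + N)/(-7 + c)
X(10, 9) + U(3)*(79 - 66) = (8 + 9)/(-7 + 10) + √(15 + 3)*(79 - 66) = 17/3 + √18*13 = (⅓)*17 + (3*√2)*13 = 17/3 + 39*√2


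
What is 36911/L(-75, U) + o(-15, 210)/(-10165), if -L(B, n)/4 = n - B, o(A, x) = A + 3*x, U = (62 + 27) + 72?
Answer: -75156175/1919152 ≈ -39.161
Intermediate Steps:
U = 161 (U = 89 + 72 = 161)
L(B, n) = -4*n + 4*B (L(B, n) = -4*(n - B) = -4*n + 4*B)
36911/L(-75, U) + o(-15, 210)/(-10165) = 36911/(-4*161 + 4*(-75)) + (-15 + 3*210)/(-10165) = 36911/(-644 - 300) + (-15 + 630)*(-1/10165) = 36911/(-944) + 615*(-1/10165) = 36911*(-1/944) - 123/2033 = -36911/944 - 123/2033 = -75156175/1919152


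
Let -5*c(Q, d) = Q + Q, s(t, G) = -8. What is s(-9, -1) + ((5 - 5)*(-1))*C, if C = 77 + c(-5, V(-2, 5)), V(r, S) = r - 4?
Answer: -8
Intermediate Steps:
V(r, S) = -4 + r
c(Q, d) = -2*Q/5 (c(Q, d) = -(Q + Q)/5 = -2*Q/5)
C = 79 (C = 77 - 2/5*(-5) = 77 + 2 = 79)
s(-9, -1) + ((5 - 5)*(-1))*C = -8 + ((5 - 5)*(-1))*79 = -8 + (0*(-1))*79 = -8 + 0*79 = -8 + 0 = -8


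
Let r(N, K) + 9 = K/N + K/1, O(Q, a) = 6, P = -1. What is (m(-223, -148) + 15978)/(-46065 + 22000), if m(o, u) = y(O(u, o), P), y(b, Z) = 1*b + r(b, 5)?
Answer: -19177/28878 ≈ -0.66407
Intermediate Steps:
r(N, K) = -9 + K + K/N (r(N, K) = -9 + (K/N + K/1) = -9 + (K/N + K*1) = -9 + (K/N + K) = -9 + (K + K/N) = -9 + K + K/N)
y(b, Z) = -4 + b + 5/b (y(b, Z) = 1*b + (-9 + 5 + 5/b) = b + (-4 + 5/b) = -4 + b + 5/b)
m(o, u) = 17/6 (m(o, u) = -4 + 6 + 5/6 = -4 + 6 + 5*(⅙) = -4 + 6 + ⅚ = 17/6)
(m(-223, -148) + 15978)/(-46065 + 22000) = (17/6 + 15978)/(-46065 + 22000) = (95885/6)/(-24065) = (95885/6)*(-1/24065) = -19177/28878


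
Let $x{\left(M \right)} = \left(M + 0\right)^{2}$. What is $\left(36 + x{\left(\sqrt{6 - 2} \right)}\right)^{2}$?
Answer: $1600$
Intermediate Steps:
$x{\left(M \right)} = M^{2}$
$\left(36 + x{\left(\sqrt{6 - 2} \right)}\right)^{2} = \left(36 + \left(\sqrt{6 - 2}\right)^{2}\right)^{2} = \left(36 + \left(\sqrt{4}\right)^{2}\right)^{2} = \left(36 + 2^{2}\right)^{2} = \left(36 + 4\right)^{2} = 40^{2} = 1600$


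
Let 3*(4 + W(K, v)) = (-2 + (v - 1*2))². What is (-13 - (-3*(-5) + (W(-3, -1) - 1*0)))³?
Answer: -912673/27 ≈ -33803.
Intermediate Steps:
W(K, v) = -4 + (-4 + v)²/3 (W(K, v) = -4 + (-2 + (v - 1*2))²/3 = -4 + (-2 + (v - 2))²/3 = -4 + (-2 + (-2 + v))²/3 = -4 + (-4 + v)²/3)
(-13 - (-3*(-5) + (W(-3, -1) - 1*0)))³ = (-13 - (-3*(-5) + ((-4 + (-4 - 1)²/3) - 1*0)))³ = (-13 - (15 + ((-4 + (⅓)*(-5)²) + 0)))³ = (-13 - (15 + ((-4 + (⅓)*25) + 0)))³ = (-13 - (15 + ((-4 + 25/3) + 0)))³ = (-13 - (15 + (13/3 + 0)))³ = (-13 - (15 + 13/3))³ = (-13 - 1*58/3)³ = (-13 - 58/3)³ = (-97/3)³ = -912673/27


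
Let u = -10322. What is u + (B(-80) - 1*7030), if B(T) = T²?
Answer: -10952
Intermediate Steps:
u + (B(-80) - 1*7030) = -10322 + ((-80)² - 1*7030) = -10322 + (6400 - 7030) = -10322 - 630 = -10952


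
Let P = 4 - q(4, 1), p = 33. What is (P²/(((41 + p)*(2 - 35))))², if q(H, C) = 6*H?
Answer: 40000/1490841 ≈ 0.026830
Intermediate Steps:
P = -20 (P = 4 - 6*4 = 4 - 1*24 = 4 - 24 = -20)
(P²/(((41 + p)*(2 - 35))))² = ((-20)²/(((41 + 33)*(2 - 35))))² = (400/((74*(-33))))² = (400/(-2442))² = (400*(-1/2442))² = (-200/1221)² = 40000/1490841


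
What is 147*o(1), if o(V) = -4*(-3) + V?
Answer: 1911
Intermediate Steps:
o(V) = 12 + V
147*o(1) = 147*(12 + 1) = 147*13 = 1911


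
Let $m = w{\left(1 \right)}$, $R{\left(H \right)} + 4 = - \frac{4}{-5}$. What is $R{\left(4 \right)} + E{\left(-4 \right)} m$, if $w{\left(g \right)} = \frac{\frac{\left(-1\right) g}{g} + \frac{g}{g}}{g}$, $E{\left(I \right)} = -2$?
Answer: $- \frac{16}{5} \approx -3.2$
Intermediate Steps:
$R{\left(H \right)} = - \frac{16}{5}$ ($R{\left(H \right)} = -4 - \frac{4}{-5} = -4 - - \frac{4}{5} = -4 + \frac{4}{5} = - \frac{16}{5}$)
$w{\left(g \right)} = 0$ ($w{\left(g \right)} = \frac{-1 + 1}{g} = \frac{0}{g} = 0$)
$m = 0$
$R{\left(4 \right)} + E{\left(-4 \right)} m = - \frac{16}{5} - 0 = - \frac{16}{5} + 0 = - \frac{16}{5}$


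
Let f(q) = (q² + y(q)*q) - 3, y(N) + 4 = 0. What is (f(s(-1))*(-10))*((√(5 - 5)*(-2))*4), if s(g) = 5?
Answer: 0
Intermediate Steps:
y(N) = -4 (y(N) = -4 + 0 = -4)
f(q) = -3 + q² - 4*q (f(q) = (q² - 4*q) - 3 = -3 + q² - 4*q)
(f(s(-1))*(-10))*((√(5 - 5)*(-2))*4) = ((-3 + 5² - 4*5)*(-10))*((√(5 - 5)*(-2))*4) = ((-3 + 25 - 20)*(-10))*((√0*(-2))*4) = (2*(-10))*((0*(-2))*4) = -0*4 = -20*0 = 0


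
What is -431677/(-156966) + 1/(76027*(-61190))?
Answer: 502050293561261/182555073319395 ≈ 2.7501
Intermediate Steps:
-431677/(-156966) + 1/(76027*(-61190)) = -431677*(-1/156966) + (1/76027)*(-1/61190) = 431677/156966 - 1/4652092130 = 502050293561261/182555073319395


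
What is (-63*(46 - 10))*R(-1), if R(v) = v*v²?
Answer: 2268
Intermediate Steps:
R(v) = v³
(-63*(46 - 10))*R(-1) = -63*(46 - 10)*(-1)³ = -63*36*(-1) = -2268*(-1) = 2268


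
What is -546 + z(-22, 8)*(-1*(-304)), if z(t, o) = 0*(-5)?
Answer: -546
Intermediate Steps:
z(t, o) = 0
-546 + z(-22, 8)*(-1*(-304)) = -546 + 0*(-1*(-304)) = -546 + 0*304 = -546 + 0 = -546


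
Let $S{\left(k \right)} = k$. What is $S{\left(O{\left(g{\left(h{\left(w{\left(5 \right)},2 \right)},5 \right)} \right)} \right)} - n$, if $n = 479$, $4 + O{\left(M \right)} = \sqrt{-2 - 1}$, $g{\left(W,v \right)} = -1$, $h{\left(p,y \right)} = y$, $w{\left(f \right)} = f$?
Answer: $-483 + i \sqrt{3} \approx -483.0 + 1.732 i$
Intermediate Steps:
$O{\left(M \right)} = -4 + i \sqrt{3}$ ($O{\left(M \right)} = -4 + \sqrt{-2 - 1} = -4 + \sqrt{-3} = -4 + i \sqrt{3}$)
$S{\left(O{\left(g{\left(h{\left(w{\left(5 \right)},2 \right)},5 \right)} \right)} \right)} - n = \left(-4 + i \sqrt{3}\right) - 479 = -483 + i \sqrt{3}$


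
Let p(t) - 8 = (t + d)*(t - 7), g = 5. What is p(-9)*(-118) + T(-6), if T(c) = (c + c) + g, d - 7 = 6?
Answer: 6601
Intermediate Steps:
d = 13 (d = 7 + 6 = 13)
p(t) = 8 + (-7 + t)*(13 + t) (p(t) = 8 + (t + 13)*(t - 7) = 8 + (13 + t)*(-7 + t) = 8 + (-7 + t)*(13 + t))
T(c) = 5 + 2*c (T(c) = (c + c) + 5 = 2*c + 5 = 5 + 2*c)
p(-9)*(-118) + T(-6) = (-83 + (-9)**2 + 6*(-9))*(-118) + (5 + 2*(-6)) = (-83 + 81 - 54)*(-118) + (5 - 12) = -56*(-118) - 7 = 6608 - 7 = 6601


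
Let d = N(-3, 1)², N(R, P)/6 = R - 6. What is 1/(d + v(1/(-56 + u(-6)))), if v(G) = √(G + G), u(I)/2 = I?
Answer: 99144/289103905 - I*√34/289103905 ≈ 0.00034294 - 2.0169e-8*I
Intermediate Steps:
u(I) = 2*I
N(R, P) = -36 + 6*R (N(R, P) = 6*(R - 6) = 6*(-6 + R) = -36 + 6*R)
d = 2916 (d = (-36 + 6*(-3))² = (-36 - 18)² = (-54)² = 2916)
v(G) = √2*√G (v(G) = √(2*G) = √2*√G)
1/(d + v(1/(-56 + u(-6)))) = 1/(2916 + √2*√(1/(-56 + 2*(-6)))) = 1/(2916 + √2*√(1/(-56 - 12))) = 1/(2916 + √2*√(1/(-68))) = 1/(2916 + √2*√(-1/68)) = 1/(2916 + √2*(I*√17/34)) = 1/(2916 + I*√34/34)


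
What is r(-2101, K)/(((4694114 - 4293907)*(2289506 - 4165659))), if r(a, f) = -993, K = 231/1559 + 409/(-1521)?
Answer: 993/750849563671 ≈ 1.3225e-9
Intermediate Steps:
K = -286280/2371239 (K = 231*(1/1559) + 409*(-1/1521) = 231/1559 - 409/1521 = -286280/2371239 ≈ -0.12073)
r(-2101, K)/(((4694114 - 4293907)*(2289506 - 4165659))) = -993*1/((2289506 - 4165659)*(4694114 - 4293907)) = -993/(400207*(-1876153)) = -993/(-750849563671) = -993*(-1/750849563671) = 993/750849563671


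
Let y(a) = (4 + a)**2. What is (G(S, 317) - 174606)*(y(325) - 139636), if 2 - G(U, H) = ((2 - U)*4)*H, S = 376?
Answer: -9406821060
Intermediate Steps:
G(U, H) = 2 - H*(8 - 4*U) (G(U, H) = 2 - (2 - U)*4*H = 2 - (8 - 4*U)*H = 2 - H*(8 - 4*U))
(G(S, 317) - 174606)*(y(325) - 139636) = ((2 - 8*317 + 4*317*376) - 174606)*((4 + 325)**2 - 139636) = ((2 - 2536 + 476768) - 174606)*(329**2 - 139636) = (474234 - 174606)*(108241 - 139636) = 299628*(-31395) = -9406821060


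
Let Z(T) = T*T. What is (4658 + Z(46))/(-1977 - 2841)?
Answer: -1129/803 ≈ -1.4060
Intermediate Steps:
Z(T) = T²
(4658 + Z(46))/(-1977 - 2841) = (4658 + 46²)/(-1977 - 2841) = (4658 + 2116)/(-4818) = 6774*(-1/4818) = -1129/803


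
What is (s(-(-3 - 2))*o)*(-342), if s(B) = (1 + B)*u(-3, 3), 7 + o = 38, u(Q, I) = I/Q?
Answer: 63612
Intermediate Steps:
o = 31 (o = -7 + 38 = 31)
s(B) = -1 - B (s(B) = (1 + B)*(3/(-3)) = (1 + B)*(3*(-⅓)) = (1 + B)*(-1) = -1 - B)
(s(-(-3 - 2))*o)*(-342) = ((-1 - (-1)*(-3 - 2))*31)*(-342) = ((-1 - (-1)*(-5))*31)*(-342) = ((-1 - 1*5)*31)*(-342) = ((-1 - 5)*31)*(-342) = -6*31*(-342) = -186*(-342) = 63612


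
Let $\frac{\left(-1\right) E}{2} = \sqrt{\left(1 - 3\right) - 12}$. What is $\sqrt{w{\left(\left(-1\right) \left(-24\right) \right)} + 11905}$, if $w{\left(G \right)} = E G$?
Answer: $\sqrt{11905 - 48 i \sqrt{14}} \approx 109.11 - 0.823 i$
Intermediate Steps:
$E = - 2 i \sqrt{14}$ ($E = - 2 \sqrt{\left(1 - 3\right) - 12} = - 2 \sqrt{-2 - 12} = - 2 \sqrt{-14} = - 2 i \sqrt{14} \approx - 7.4833 i$)
$w{\left(G \right)} = - 2 i G \sqrt{14}$ ($w{\left(G \right)} = - 2 i \sqrt{14} G = - 2 i G \sqrt{14}$)
$\sqrt{w{\left(\left(-1\right) \left(-24\right) \right)} + 11905} = \sqrt{- 2 i \left(\left(-1\right) \left(-24\right)\right) \sqrt{14} + 11905} = \sqrt{\left(-2\right) i 24 \sqrt{14} + 11905} = \sqrt{- 48 i \sqrt{14} + 11905} = \sqrt{11905 - 48 i \sqrt{14}}$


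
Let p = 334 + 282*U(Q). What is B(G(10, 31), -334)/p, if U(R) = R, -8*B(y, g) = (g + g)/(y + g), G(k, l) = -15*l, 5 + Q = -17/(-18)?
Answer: 501/3881542 ≈ 0.00012907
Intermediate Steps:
Q = -73/18 (Q = -5 - 17/(-18) = -5 - 17*(-1/18) = -5 + 17/18 = -73/18 ≈ -4.0556)
B(y, g) = -g/(4*(g + y)) (B(y, g) = -(g + g)/(8*(y + g)) = -2*g/(8*(g + y)) = -g/(4*(g + y)))
p = -2429/3 (p = 334 + 282*(-73/18) = 334 - 3431/3 = -2429/3 ≈ -809.67)
B(G(10, 31), -334)/p = (-1*(-334)/(4*(-334) + 4*(-15*31)))/(-2429/3) = -1*(-334)/(-1336 + 4*(-465))*(-3/2429) = -1*(-334)/(-1336 - 1860)*(-3/2429) = -1*(-334)/(-3196)*(-3/2429) = -1*(-334)*(-1/3196)*(-3/2429) = -167/1598*(-3/2429) = 501/3881542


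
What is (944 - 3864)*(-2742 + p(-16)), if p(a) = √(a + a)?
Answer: 8006640 - 11680*I*√2 ≈ 8.0066e+6 - 16518.0*I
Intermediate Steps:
p(a) = √2*√a (p(a) = √(2*a) = √2*√a)
(944 - 3864)*(-2742 + p(-16)) = (944 - 3864)*(-2742 + √2*√(-16)) = -2920*(-2742 + √2*(4*I)) = -2920*(-2742 + 4*I*√2) = 8006640 - 11680*I*√2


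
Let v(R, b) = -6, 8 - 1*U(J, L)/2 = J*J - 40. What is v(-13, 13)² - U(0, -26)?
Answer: -60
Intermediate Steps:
U(J, L) = 96 - 2*J² (U(J, L) = 16 - 2*(J*J - 40) = 16 - 2*(J² - 40) = 16 - 2*(-40 + J²) = 16 + (80 - 2*J²) = 96 - 2*J²)
v(-13, 13)² - U(0, -26) = (-6)² - (96 - 2*0²) = 36 - (96 - 2*0) = 36 - (96 + 0) = 36 - 1*96 = 36 - 96 = -60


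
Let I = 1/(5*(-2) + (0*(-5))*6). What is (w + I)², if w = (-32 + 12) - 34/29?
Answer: 38056561/84100 ≈ 452.52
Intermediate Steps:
I = -⅒ (I = 1/(-10 + 0*6) = 1/(-10 + 0) = 1/(-10) = -⅒ ≈ -0.10000)
w = -614/29 (w = -20 - 34*1/29 = -20 - 34/29 = -614/29 ≈ -21.172)
(w + I)² = (-614/29 - ⅒)² = (-6169/290)² = 38056561/84100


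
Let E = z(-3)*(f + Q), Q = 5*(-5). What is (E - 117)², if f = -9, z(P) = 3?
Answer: 47961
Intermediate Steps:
Q = -25
E = -102 (E = 3*(-9 - 25) = 3*(-34) = -102)
(E - 117)² = (-102 - 117)² = (-219)² = 47961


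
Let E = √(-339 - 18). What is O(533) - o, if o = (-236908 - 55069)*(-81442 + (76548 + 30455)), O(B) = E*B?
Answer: 7463224097 + 533*I*√357 ≈ 7.4632e+9 + 10071.0*I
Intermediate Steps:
E = I*√357 (E = √(-357) = I*√357 ≈ 18.894*I)
O(B) = I*B*√357 (O(B) = (I*√357)*B = I*B*√357)
o = -7463224097 (o = -291977*(-81442 + 107003) = -291977*25561 = -7463224097)
O(533) - o = I*533*√357 - 1*(-7463224097) = 533*I*√357 + 7463224097 = 7463224097 + 533*I*√357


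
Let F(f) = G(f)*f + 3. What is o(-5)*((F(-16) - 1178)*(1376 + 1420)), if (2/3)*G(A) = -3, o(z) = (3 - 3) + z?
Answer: 15419940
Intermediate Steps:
o(z) = z (o(z) = 0 + z = z)
G(A) = -9/2 (G(A) = (3/2)*(-3) = -9/2)
F(f) = 3 - 9*f/2 (F(f) = -9*f/2 + 3 = 3 - 9*f/2)
o(-5)*((F(-16) - 1178)*(1376 + 1420)) = -5*((3 - 9/2*(-16)) - 1178)*(1376 + 1420) = -5*((3 + 72) - 1178)*2796 = -5*(75 - 1178)*2796 = -(-5515)*2796 = -5*(-3083988) = 15419940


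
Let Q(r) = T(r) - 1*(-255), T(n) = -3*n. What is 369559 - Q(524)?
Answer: 370876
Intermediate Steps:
Q(r) = 255 - 3*r (Q(r) = -3*r - 1*(-255) = -3*r + 255 = 255 - 3*r)
369559 - Q(524) = 369559 - (255 - 3*524) = 369559 - (255 - 1572) = 369559 - 1*(-1317) = 369559 + 1317 = 370876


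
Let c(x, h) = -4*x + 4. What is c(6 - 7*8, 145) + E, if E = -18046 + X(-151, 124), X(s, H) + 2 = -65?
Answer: -17909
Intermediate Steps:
X(s, H) = -67 (X(s, H) = -2 - 65 = -67)
E = -18113 (E = -18046 - 67 = -18113)
c(x, h) = 4 - 4*x
c(6 - 7*8, 145) + E = (4 - 4*(6 - 7*8)) - 18113 = (4 - 4*(6 - 56)) - 18113 = (4 - 4*(-50)) - 18113 = (4 + 200) - 18113 = 204 - 18113 = -17909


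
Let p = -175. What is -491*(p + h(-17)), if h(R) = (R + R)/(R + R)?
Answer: 85434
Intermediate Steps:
h(R) = 1 (h(R) = (2*R)/((2*R)) = (2*R)*(1/(2*R)) = 1)
-491*(p + h(-17)) = -491*(-175 + 1) = -491*(-174) = 85434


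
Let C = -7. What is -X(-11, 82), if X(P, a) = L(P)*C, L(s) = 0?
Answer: 0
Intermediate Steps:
X(P, a) = 0 (X(P, a) = 0*(-7) = 0)
-X(-11, 82) = -1*0 = 0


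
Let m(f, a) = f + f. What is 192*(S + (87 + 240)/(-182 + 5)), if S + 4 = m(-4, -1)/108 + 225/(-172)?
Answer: -31694416/22833 ≈ -1388.1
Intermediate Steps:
m(f, a) = 2*f
S = -24995/4644 (S = -4 + ((2*(-4))/108 + 225/(-172)) = -4 + (-8*1/108 + 225*(-1/172)) = -4 + (-2/27 - 225/172) = -4 - 6419/4644 = -24995/4644 ≈ -5.3822)
192*(S + (87 + 240)/(-182 + 5)) = 192*(-24995/4644 + (87 + 240)/(-182 + 5)) = 192*(-24995/4644 + 327/(-177)) = 192*(-24995/4644 + 327*(-1/177)) = 192*(-24995/4644 - 109/59) = 192*(-1980901/273996) = -31694416/22833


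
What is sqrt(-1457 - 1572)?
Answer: I*sqrt(3029) ≈ 55.036*I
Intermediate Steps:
sqrt(-1457 - 1572) = sqrt(-3029) = I*sqrt(3029)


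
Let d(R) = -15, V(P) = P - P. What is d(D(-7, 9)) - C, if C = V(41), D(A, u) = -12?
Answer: -15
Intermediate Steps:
V(P) = 0
C = 0
d(D(-7, 9)) - C = -15 - 1*0 = -15 + 0 = -15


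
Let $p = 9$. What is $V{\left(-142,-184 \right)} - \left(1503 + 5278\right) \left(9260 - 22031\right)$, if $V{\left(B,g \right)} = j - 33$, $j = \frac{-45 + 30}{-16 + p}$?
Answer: $\frac{606200841}{7} \approx 8.66 \cdot 10^{7}$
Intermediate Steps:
$j = \frac{15}{7}$ ($j = \frac{-45 + 30}{-16 + 9} = - \frac{15}{-7} = \left(-15\right) \left(- \frac{1}{7}\right) = \frac{15}{7} \approx 2.1429$)
$V{\left(B,g \right)} = - \frac{216}{7}$ ($V{\left(B,g \right)} = \frac{15}{7} - 33 = - \frac{216}{7}$)
$V{\left(-142,-184 \right)} - \left(1503 + 5278\right) \left(9260 - 22031\right) = - \frac{216}{7} - \left(1503 + 5278\right) \left(9260 - 22031\right) = - \frac{216}{7} - 6781 \left(-12771\right) = - \frac{216}{7} - -86600151 = - \frac{216}{7} + 86600151 = \frac{606200841}{7}$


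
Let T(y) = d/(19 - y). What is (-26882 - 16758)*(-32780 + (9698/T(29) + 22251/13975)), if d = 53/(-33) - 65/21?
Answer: 268240122992232/505895 ≈ 5.3023e+8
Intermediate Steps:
d = -362/77 (d = 53*(-1/33) - 65*1/21 = -53/33 - 65/21 = -362/77 ≈ -4.7013)
T(y) = -362/(77*(19 - y))
(-26882 - 16758)*(-32780 + (9698/T(29) + 22251/13975)) = (-26882 - 16758)*(-32780 + (9698/((362/(77*(-19 + 29)))) + 22251/13975)) = -43640*(-32780 + (9698/(((362/77)/10)) + 22251*(1/13975))) = -43640*(-32780 + (9698/(((362/77)*(1/10))) + 22251/13975)) = -43640*(-32780 + (9698/(181/385) + 22251/13975)) = -43640*(-32780 + (9698*(385/181) + 22251/13975)) = -43640*(-32780 + (3733730/181 + 22251/13975)) = -43640*(-32780 + 52182904181/2529475) = -43640*(-30733286319/2529475) = 268240122992232/505895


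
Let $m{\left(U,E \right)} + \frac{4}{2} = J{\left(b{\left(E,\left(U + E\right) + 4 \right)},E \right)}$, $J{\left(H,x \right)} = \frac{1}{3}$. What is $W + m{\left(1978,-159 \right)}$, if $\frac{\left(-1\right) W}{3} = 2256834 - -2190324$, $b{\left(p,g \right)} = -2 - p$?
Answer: $- \frac{40024427}{3} \approx -1.3341 \cdot 10^{7}$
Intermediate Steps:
$J{\left(H,x \right)} = \frac{1}{3}$
$m{\left(U,E \right)} = - \frac{5}{3}$ ($m{\left(U,E \right)} = -2 + \frac{1}{3} = - \frac{5}{3}$)
$W = -13341474$ ($W = - 3 \left(2256834 - -2190324\right) = - 3 \left(2256834 + 2190324\right) = \left(-3\right) 4447158 = -13341474$)
$W + m{\left(1978,-159 \right)} = -13341474 - \frac{5}{3} = - \frac{40024427}{3}$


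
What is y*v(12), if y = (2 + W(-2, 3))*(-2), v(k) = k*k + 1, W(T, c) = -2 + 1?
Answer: -290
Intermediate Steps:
W(T, c) = -1
v(k) = 1 + k**2 (v(k) = k**2 + 1 = 1 + k**2)
y = -2 (y = (2 - 1)*(-2) = 1*(-2) = -2)
y*v(12) = -2*(1 + 12**2) = -2*(1 + 144) = -2*145 = -290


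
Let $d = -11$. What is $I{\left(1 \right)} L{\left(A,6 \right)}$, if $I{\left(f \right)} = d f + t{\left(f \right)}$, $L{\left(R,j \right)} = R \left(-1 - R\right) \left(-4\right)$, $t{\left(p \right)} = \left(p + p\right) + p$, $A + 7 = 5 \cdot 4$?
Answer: $-5824$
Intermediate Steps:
$A = 13$ ($A = -7 + 5 \cdot 4 = -7 + 20 = 13$)
$t{\left(p \right)} = 3 p$ ($t{\left(p \right)} = 2 p + p = 3 p$)
$L{\left(R,j \right)} = - 4 R \left(-1 - R\right)$
$I{\left(f \right)} = - 8 f$ ($I{\left(f \right)} = - 11 f + 3 f = - 8 f$)
$I{\left(1 \right)} L{\left(A,6 \right)} = \left(-8\right) 1 \cdot 4 \cdot 13 \left(1 + 13\right) = - 8 \cdot 4 \cdot 13 \cdot 14 = \left(-8\right) 728 = -5824$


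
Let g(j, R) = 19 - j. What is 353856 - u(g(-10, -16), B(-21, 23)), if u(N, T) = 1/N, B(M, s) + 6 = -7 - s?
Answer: 10261823/29 ≈ 3.5386e+5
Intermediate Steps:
B(M, s) = -13 - s (B(M, s) = -6 + (-7 - s) = -13 - s)
353856 - u(g(-10, -16), B(-21, 23)) = 353856 - 1/(19 - 1*(-10)) = 353856 - 1/(19 + 10) = 353856 - 1/29 = 10261823/29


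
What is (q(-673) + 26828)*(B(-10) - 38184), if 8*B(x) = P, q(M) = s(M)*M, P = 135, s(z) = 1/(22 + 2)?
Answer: -65464151021/64 ≈ -1.0229e+9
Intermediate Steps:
s(z) = 1/24
q(M) = M/24
B(x) = 135/8 (B(x) = (⅛)*135 = 135/8)
(q(-673) + 26828)*(B(-10) - 38184) = ((1/24)*(-673) + 26828)*(135/8 - 38184) = (-673/24 + 26828)*(-305337/8) = (643199/24)*(-305337/8) = -65464151021/64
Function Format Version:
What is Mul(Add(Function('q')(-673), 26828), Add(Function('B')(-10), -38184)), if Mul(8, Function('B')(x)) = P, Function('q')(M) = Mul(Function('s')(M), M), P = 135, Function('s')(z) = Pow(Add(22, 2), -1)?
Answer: Rational(-65464151021, 64) ≈ -1.0229e+9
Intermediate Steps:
Function('s')(z) = Rational(1, 24) (Function('s')(z) = Pow(24, -1) = Rational(1, 24))
Function('q')(M) = Mul(Rational(1, 24), M)
Function('B')(x) = Rational(135, 8) (Function('B')(x) = Mul(Rational(1, 8), 135) = Rational(135, 8))
Mul(Add(Function('q')(-673), 26828), Add(Function('B')(-10), -38184)) = Mul(Add(Mul(Rational(1, 24), -673), 26828), Add(Rational(135, 8), -38184)) = Mul(Add(Rational(-673, 24), 26828), Rational(-305337, 8)) = Mul(Rational(643199, 24), Rational(-305337, 8)) = Rational(-65464151021, 64)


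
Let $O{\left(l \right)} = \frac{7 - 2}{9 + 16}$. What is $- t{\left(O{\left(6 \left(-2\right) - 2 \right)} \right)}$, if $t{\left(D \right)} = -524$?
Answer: $524$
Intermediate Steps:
$O{\left(l \right)} = \frac{1}{5}$ ($O{\left(l \right)} = \frac{5}{25} = 5 \cdot \frac{1}{25} = \frac{1}{5}$)
$- t{\left(O{\left(6 \left(-2\right) - 2 \right)} \right)} = \left(-1\right) \left(-524\right) = 524$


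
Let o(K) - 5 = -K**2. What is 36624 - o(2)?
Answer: 36623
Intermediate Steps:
o(K) = 5 - K**2
36624 - o(2) = 36624 - (5 - 1*2**2) = 36624 - (5 - 1*4) = 36624 - (5 - 4) = 36624 - 1*1 = 36624 - 1 = 36623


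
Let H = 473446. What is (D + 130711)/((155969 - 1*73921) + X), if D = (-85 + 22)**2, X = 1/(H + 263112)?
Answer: 19839926288/12086622157 ≈ 1.6415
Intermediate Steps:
X = 1/736558 (X = 1/(473446 + 263112) = 1/736558 ≈ 1.3577e-6)
D = 3969 (D = (-63)**2 = 3969)
(D + 130711)/((155969 - 1*73921) + X) = (3969 + 130711)/((155969 - 1*73921) + 1/736558) = 134680/((155969 - 73921) + 1/736558) = 134680/(82048 + 1/736558) = 134680/(60433110785/736558) = 134680*(736558/60433110785) = 19839926288/12086622157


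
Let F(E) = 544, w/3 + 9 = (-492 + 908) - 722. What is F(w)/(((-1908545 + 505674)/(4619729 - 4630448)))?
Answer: 5831136/1402871 ≈ 4.1566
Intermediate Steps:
w = -945 (w = -27 + 3*((-492 + 908) - 722) = -27 + 3*(416 - 722) = -27 + 3*(-306) = -27 - 918 = -945)
F(w)/(((-1908545 + 505674)/(4619729 - 4630448))) = 544/(((-1908545 + 505674)/(4619729 - 4630448))) = 544/((-1402871/(-10719))) = 544/((-1402871*(-1/10719))) = 544/(1402871/10719) = 544*(10719/1402871) = 5831136/1402871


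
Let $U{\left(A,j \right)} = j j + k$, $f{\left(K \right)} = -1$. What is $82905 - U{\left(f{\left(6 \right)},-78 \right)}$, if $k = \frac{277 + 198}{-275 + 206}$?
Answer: $\frac{5301124}{69} \approx 76828.0$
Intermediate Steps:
$k = - \frac{475}{69}$ ($k = \frac{475}{-69} = 475 \left(- \frac{1}{69}\right) = - \frac{475}{69} \approx -6.8841$)
$U{\left(A,j \right)} = - \frac{475}{69} + j^{2}$ ($U{\left(A,j \right)} = j j - \frac{475}{69} = j^{2} - \frac{475}{69} = - \frac{475}{69} + j^{2}$)
$82905 - U{\left(f{\left(6 \right)},-78 \right)} = 82905 - \left(- \frac{475}{69} + \left(-78\right)^{2}\right) = 82905 - \left(- \frac{475}{69} + 6084\right) = 82905 - \frac{419321}{69} = \frac{5301124}{69}$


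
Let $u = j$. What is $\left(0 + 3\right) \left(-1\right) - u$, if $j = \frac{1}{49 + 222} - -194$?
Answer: $- \frac{53388}{271} \approx -197.0$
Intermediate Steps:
$j = \frac{52575}{271}$ ($j = \frac{1}{271} + 194 = \frac{52575}{271} \approx 194.0$)
$u = \frac{52575}{271} \approx 194.0$
$\left(0 + 3\right) \left(-1\right) - u = \left(0 + 3\right) \left(-1\right) - \frac{52575}{271} = 3 \left(-1\right) - \frac{52575}{271} = -3 - \frac{52575}{271} = - \frac{53388}{271}$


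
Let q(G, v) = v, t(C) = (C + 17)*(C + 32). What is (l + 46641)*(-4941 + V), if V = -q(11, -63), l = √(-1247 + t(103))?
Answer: -227514798 - 4878*√14953 ≈ -2.2811e+8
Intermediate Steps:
t(C) = (17 + C)*(32 + C)
l = √14953 (l = √(-1247 + (544 + 103² + 49*103)) = √(-1247 + (544 + 10609 + 5047)) = √(-1247 + 16200) = √14953 ≈ 122.28)
V = 63 (V = -1*(-63) = 63)
(l + 46641)*(-4941 + V) = (√14953 + 46641)*(-4941 + 63) = (46641 + √14953)*(-4878) = -227514798 - 4878*√14953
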